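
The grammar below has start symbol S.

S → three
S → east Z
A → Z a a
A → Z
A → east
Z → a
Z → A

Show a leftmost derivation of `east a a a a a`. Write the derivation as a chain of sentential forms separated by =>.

S => east Z => east A => east Z a a => east A a a => east Z a a a a => east a a a a a

S => east Z   [S → east Z]
east Z => east A   [Z → A]
east A => east Z a a   [A → Z a a]
east Z a a => east A a a   [Z → A]
east A a a => east Z a a a a   [A → Z a a]
east Z a a a a => east a a a a a   [Z → a]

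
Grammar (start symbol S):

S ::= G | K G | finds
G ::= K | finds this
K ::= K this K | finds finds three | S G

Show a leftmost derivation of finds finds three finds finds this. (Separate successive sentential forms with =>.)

S => K G   [S ::= K G]
K G => finds finds three G   [K ::= finds finds three]
finds finds three G => finds finds three K   [G ::= K]
finds finds three K => finds finds three S G   [K ::= S G]
finds finds three S G => finds finds three finds G   [S ::= finds]
finds finds three finds G => finds finds three finds finds this   [G ::= finds this]

S => K G => finds finds three G => finds finds three K => finds finds three S G => finds finds three finds G => finds finds three finds finds this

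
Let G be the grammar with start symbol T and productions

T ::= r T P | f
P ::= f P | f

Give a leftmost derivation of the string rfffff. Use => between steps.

T=>rTP=>rfP=>rffP=>rfffP=>rffffP=>rfffff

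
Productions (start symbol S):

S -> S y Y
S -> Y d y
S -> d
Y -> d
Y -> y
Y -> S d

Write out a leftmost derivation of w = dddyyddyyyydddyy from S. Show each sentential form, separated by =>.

S=>SyY=>SyYyY=>YdyyYyY=>SddyyYyY=>dddyyYyY=>dddyySdyY=>dddyySyYdyY=>dddyySyYyYdyY=>dddyyYdyyYyYdyY=>dddyyddyyYyYdyY=>dddyyddyyyyYdyY=>dddyyddyyyySddyY=>dddyyddyyyydddyY=>dddyyddyyyydddyy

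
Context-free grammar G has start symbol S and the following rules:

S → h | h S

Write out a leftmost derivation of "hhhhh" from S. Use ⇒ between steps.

S ⇒ hS ⇒ hhS ⇒ hhhS ⇒ hhhhS ⇒ hhhhh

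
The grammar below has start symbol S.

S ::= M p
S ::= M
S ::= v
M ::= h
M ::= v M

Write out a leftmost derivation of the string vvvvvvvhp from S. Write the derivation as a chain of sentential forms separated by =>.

S=>Mp=>vMp=>vvMp=>vvvMp=>vvvvMp=>vvvvvMp=>vvvvvvMp=>vvvvvvvMp=>vvvvvvvhp

S => Mp   [S ::= M p]
Mp => vMp   [M ::= v M]
vMp => vvMp   [M ::= v M]
vvMp => vvvMp   [M ::= v M]
vvvMp => vvvvMp   [M ::= v M]
vvvvMp => vvvvvMp   [M ::= v M]
vvvvvMp => vvvvvvMp   [M ::= v M]
vvvvvvMp => vvvvvvvMp   [M ::= v M]
vvvvvvvMp => vvvvvvvhp   [M ::= h]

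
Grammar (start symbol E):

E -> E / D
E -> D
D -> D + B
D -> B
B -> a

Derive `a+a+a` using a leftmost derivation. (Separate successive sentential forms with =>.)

E => D => D+B => D+B+B => B+B+B => a+B+B => a+a+B => a+a+a

E => D   [E -> D]
D => D+B   [D -> D + B]
D+B => D+B+B   [D -> D + B]
D+B+B => B+B+B   [D -> B]
B+B+B => a+B+B   [B -> a]
a+B+B => a+a+B   [B -> a]
a+a+B => a+a+a   [B -> a]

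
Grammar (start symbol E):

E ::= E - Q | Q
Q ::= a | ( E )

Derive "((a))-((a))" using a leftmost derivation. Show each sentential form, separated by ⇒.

E⇒E-Q⇒Q-Q⇒(E)-Q⇒(Q)-Q⇒((E))-Q⇒((Q))-Q⇒((a))-Q⇒((a))-(E)⇒((a))-(Q)⇒((a))-((E))⇒((a))-((Q))⇒((a))-((a))

E ⇒ E-Q   [E ::= E - Q]
E-Q ⇒ Q-Q   [E ::= Q]
Q-Q ⇒ (E)-Q   [Q ::= ( E )]
(E)-Q ⇒ (Q)-Q   [E ::= Q]
(Q)-Q ⇒ ((E))-Q   [Q ::= ( E )]
((E))-Q ⇒ ((Q))-Q   [E ::= Q]
((Q))-Q ⇒ ((a))-Q   [Q ::= a]
((a))-Q ⇒ ((a))-(E)   [Q ::= ( E )]
((a))-(E) ⇒ ((a))-(Q)   [E ::= Q]
((a))-(Q) ⇒ ((a))-((E))   [Q ::= ( E )]
((a))-((E)) ⇒ ((a))-((Q))   [E ::= Q]
((a))-((Q)) ⇒ ((a))-((a))   [Q ::= a]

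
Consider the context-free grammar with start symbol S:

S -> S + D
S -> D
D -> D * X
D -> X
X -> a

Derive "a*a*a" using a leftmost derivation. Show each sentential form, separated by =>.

S=>D=>D*X=>D*X*X=>X*X*X=>a*X*X=>a*a*X=>a*a*a

S => D   [S -> D]
D => D*X   [D -> D * X]
D*X => D*X*X   [D -> D * X]
D*X*X => X*X*X   [D -> X]
X*X*X => a*X*X   [X -> a]
a*X*X => a*a*X   [X -> a]
a*a*X => a*a*a   [X -> a]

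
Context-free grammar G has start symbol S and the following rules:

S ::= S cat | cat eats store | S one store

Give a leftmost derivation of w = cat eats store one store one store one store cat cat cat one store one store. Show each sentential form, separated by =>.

S => S one store => S one store one store => S cat one store one store => S cat cat one store one store => S cat cat cat one store one store => S one store cat cat cat one store one store => S one store one store cat cat cat one store one store => S one store one store one store cat cat cat one store one store => cat eats store one store one store one store cat cat cat one store one store

S => S one store   [S ::= S one store]
S one store => S one store one store   [S ::= S one store]
S one store one store => S cat one store one store   [S ::= S cat]
S cat one store one store => S cat cat one store one store   [S ::= S cat]
S cat cat one store one store => S cat cat cat one store one store   [S ::= S cat]
S cat cat cat one store one store => S one store cat cat cat one store one store   [S ::= S one store]
S one store cat cat cat one store one store => S one store one store cat cat cat one store one store   [S ::= S one store]
S one store one store cat cat cat one store one store => S one store one store one store cat cat cat one store one store   [S ::= S one store]
S one store one store one store cat cat cat one store one store => cat eats store one store one store one store cat cat cat one store one store   [S ::= cat eats store]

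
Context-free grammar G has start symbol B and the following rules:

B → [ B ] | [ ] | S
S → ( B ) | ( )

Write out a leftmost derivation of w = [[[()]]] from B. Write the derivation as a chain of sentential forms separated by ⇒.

B ⇒ [B] ⇒ [[B]] ⇒ [[[B]]] ⇒ [[[S]]] ⇒ [[[()]]]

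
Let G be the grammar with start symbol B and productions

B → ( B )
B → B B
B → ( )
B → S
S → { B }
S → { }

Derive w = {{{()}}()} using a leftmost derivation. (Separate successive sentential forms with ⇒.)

B ⇒ S   [B → S]
S ⇒ {B}   [S → { B }]
{B} ⇒ {BB}   [B → B B]
{BB} ⇒ {SB}   [B → S]
{SB} ⇒ {{B}B}   [S → { B }]
{{B}B} ⇒ {{S}B}   [B → S]
{{S}B} ⇒ {{{B}}B}   [S → { B }]
{{{B}}B} ⇒ {{{()}}B}   [B → ( )]
{{{()}}B} ⇒ {{{()}}()}   [B → ( )]

B⇒S⇒{B}⇒{BB}⇒{SB}⇒{{B}B}⇒{{S}B}⇒{{{B}}B}⇒{{{()}}B}⇒{{{()}}()}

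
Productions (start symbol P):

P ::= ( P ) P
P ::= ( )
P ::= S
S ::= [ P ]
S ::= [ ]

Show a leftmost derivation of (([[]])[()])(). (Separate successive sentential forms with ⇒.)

P ⇒ (P)P ⇒ ((P)P)P ⇒ ((S)P)P ⇒ (([P])P)P ⇒ (([S])P)P ⇒ (([[]])P)P ⇒ (([[]])S)P ⇒ (([[]])[P])P ⇒ (([[]])[()])P ⇒ (([[]])[()])()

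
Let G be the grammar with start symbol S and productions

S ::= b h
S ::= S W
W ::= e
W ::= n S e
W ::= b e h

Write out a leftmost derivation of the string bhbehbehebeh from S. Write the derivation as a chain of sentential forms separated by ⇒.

S ⇒ SW ⇒ SWW ⇒ SWWW ⇒ SWWWW ⇒ bhWWWW ⇒ bhbehWWW ⇒ bhbehbehWW ⇒ bhbehbeheW ⇒ bhbehbehebeh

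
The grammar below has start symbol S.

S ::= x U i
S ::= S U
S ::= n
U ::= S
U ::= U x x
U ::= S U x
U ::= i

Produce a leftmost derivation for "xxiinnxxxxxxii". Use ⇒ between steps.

S ⇒ SU   [S ::= S U]
SU ⇒ xUiU   [S ::= x U i]
xUiU ⇒ xUxxiU   [U ::= U x x]
xUxxiU ⇒ xSUxxxiU   [U ::= S U x]
xSUxxxiU ⇒ xxUiUxxxiU   [S ::= x U i]
xxUiUxxxiU ⇒ xxiiUxxxiU   [U ::= i]
xxiiUxxxiU ⇒ xxiiUxxxxxiU   [U ::= U x x]
xxiiUxxxxxiU ⇒ xxiiSUxxxxxxiU   [U ::= S U x]
xxiiSUxxxxxxiU ⇒ xxiinUxxxxxxiU   [S ::= n]
xxiinUxxxxxxiU ⇒ xxiinSxxxxxxiU   [U ::= S]
xxiinSxxxxxxiU ⇒ xxiinnxxxxxxiU   [S ::= n]
xxiinnxxxxxxiU ⇒ xxiinnxxxxxxii   [U ::= i]

S ⇒ SU ⇒ xUiU ⇒ xUxxiU ⇒ xSUxxxiU ⇒ xxUiUxxxiU ⇒ xxiiUxxxiU ⇒ xxiiUxxxxxiU ⇒ xxiiSUxxxxxxiU ⇒ xxiinUxxxxxxiU ⇒ xxiinSxxxxxxiU ⇒ xxiinnxxxxxxiU ⇒ xxiinnxxxxxxii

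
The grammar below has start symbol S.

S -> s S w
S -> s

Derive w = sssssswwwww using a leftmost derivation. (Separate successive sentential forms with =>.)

S => sSw   [S -> s S w]
sSw => ssSww   [S -> s S w]
ssSww => sssSwww   [S -> s S w]
sssSwww => ssssSwwww   [S -> s S w]
ssssSwwww => sssssSwwwww   [S -> s S w]
sssssSwwwww => sssssswwwww   [S -> s]

S => sSw => ssSww => sssSwww => ssssSwwww => sssssSwwwww => sssssswwwww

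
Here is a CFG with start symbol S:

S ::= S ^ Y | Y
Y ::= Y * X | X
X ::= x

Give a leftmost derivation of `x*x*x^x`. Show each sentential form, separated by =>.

S => S^Y => Y^Y => Y*X^Y => Y*X*X^Y => X*X*X^Y => x*X*X^Y => x*x*X^Y => x*x*x^Y => x*x*x^X => x*x*x^x

S => S^Y   [S ::= S ^ Y]
S^Y => Y^Y   [S ::= Y]
Y^Y => Y*X^Y   [Y ::= Y * X]
Y*X^Y => Y*X*X^Y   [Y ::= Y * X]
Y*X*X^Y => X*X*X^Y   [Y ::= X]
X*X*X^Y => x*X*X^Y   [X ::= x]
x*X*X^Y => x*x*X^Y   [X ::= x]
x*x*X^Y => x*x*x^Y   [X ::= x]
x*x*x^Y => x*x*x^X   [Y ::= X]
x*x*x^X => x*x*x^x   [X ::= x]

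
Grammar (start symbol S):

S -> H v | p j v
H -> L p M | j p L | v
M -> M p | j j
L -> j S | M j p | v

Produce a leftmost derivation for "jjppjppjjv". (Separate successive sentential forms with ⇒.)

S ⇒ Hv   [S -> H v]
Hv ⇒ LpMv   [H -> L p M]
LpMv ⇒ MjppMv   [L -> M j p]
MjppMv ⇒ MpjppMv   [M -> M p]
MpjppMv ⇒ MppjppMv   [M -> M p]
MppjppMv ⇒ jjppjppMv   [M -> j j]
jjppjppMv ⇒ jjppjppjjv   [M -> j j]

S⇒Hv⇒LpMv⇒MjppMv⇒MpjppMv⇒MppjppMv⇒jjppjppMv⇒jjppjppjjv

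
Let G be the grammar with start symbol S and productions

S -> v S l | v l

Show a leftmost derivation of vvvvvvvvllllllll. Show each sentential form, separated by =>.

S => vSl => vvSll => vvvSlll => vvvvSllll => vvvvvSlllll => vvvvvvSllllll => vvvvvvvSlllllll => vvvvvvvvllllllll

S => vSl   [S -> v S l]
vSl => vvSll   [S -> v S l]
vvSll => vvvSlll   [S -> v S l]
vvvSlll => vvvvSllll   [S -> v S l]
vvvvSllll => vvvvvSlllll   [S -> v S l]
vvvvvSlllll => vvvvvvSllllll   [S -> v S l]
vvvvvvSllllll => vvvvvvvSlllllll   [S -> v S l]
vvvvvvvSlllllll => vvvvvvvvllllllll   [S -> v l]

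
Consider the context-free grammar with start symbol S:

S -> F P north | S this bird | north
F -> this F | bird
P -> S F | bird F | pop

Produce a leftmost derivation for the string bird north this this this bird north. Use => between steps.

S => F P north   [S -> F P north]
F P north => bird P north   [F -> bird]
bird P north => bird S F north   [P -> S F]
bird S F north => bird north F north   [S -> north]
bird north F north => bird north this F north   [F -> this F]
bird north this F north => bird north this this F north   [F -> this F]
bird north this this F north => bird north this this this F north   [F -> this F]
bird north this this this F north => bird north this this this bird north   [F -> bird]

S => F P north => bird P north => bird S F north => bird north F north => bird north this F north => bird north this this F north => bird north this this this F north => bird north this this this bird north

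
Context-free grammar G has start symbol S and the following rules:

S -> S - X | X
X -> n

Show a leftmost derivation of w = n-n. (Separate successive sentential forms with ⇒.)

S ⇒ S-X   [S -> S - X]
S-X ⇒ X-X   [S -> X]
X-X ⇒ n-X   [X -> n]
n-X ⇒ n-n   [X -> n]

S⇒S-X⇒X-X⇒n-X⇒n-n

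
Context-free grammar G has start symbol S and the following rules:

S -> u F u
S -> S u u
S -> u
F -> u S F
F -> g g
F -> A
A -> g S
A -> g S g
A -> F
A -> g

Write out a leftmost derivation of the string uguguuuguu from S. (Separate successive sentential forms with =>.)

S=>uFu=>uAu=>ugSu=>uguFuu=>uguAuu=>ugugSguu=>ugugSuuguu=>uguguuuguu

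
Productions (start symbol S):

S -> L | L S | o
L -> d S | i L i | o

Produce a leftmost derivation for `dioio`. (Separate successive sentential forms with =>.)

S=>L=>dS=>dLS=>diLiS=>dioiS=>dioio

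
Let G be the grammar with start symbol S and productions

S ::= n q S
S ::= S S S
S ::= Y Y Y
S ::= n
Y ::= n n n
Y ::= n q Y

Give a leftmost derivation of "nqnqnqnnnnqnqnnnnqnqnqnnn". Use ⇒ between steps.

S ⇒ YYY ⇒ nqYYY ⇒ nqnqYYY ⇒ nqnqnqYYY ⇒ nqnqnqnnnYY ⇒ nqnqnqnnnnqYY ⇒ nqnqnqnnnnqnqYY ⇒ nqnqnqnnnnqnqnnnY ⇒ nqnqnqnnnnqnqnnnnqY ⇒ nqnqnqnnnnqnqnnnnqnqY ⇒ nqnqnqnnnnqnqnnnnqnqnqY ⇒ nqnqnqnnnnqnqnnnnqnqnqnnn

S ⇒ YYY   [S ::= Y Y Y]
YYY ⇒ nqYYY   [Y ::= n q Y]
nqYYY ⇒ nqnqYYY   [Y ::= n q Y]
nqnqYYY ⇒ nqnqnqYYY   [Y ::= n q Y]
nqnqnqYYY ⇒ nqnqnqnnnYY   [Y ::= n n n]
nqnqnqnnnYY ⇒ nqnqnqnnnnqYY   [Y ::= n q Y]
nqnqnqnnnnqYY ⇒ nqnqnqnnnnqnqYY   [Y ::= n q Y]
nqnqnqnnnnqnqYY ⇒ nqnqnqnnnnqnqnnnY   [Y ::= n n n]
nqnqnqnnnnqnqnnnY ⇒ nqnqnqnnnnqnqnnnnqY   [Y ::= n q Y]
nqnqnqnnnnqnqnnnnqY ⇒ nqnqnqnnnnqnqnnnnqnqY   [Y ::= n q Y]
nqnqnqnnnnqnqnnnnqnqY ⇒ nqnqnqnnnnqnqnnnnqnqnqY   [Y ::= n q Y]
nqnqnqnnnnqnqnnnnqnqnqY ⇒ nqnqnqnnnnqnqnnnnqnqnqnnn   [Y ::= n n n]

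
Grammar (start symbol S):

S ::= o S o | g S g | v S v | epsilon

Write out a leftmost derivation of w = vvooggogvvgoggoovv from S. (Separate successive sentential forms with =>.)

S => vSv   [S ::= v S v]
vSv => vvSvv   [S ::= v S v]
vvSvv => vvoSovv   [S ::= o S o]
vvoSovv => vvooSoovv   [S ::= o S o]
vvooSoovv => vvoogSgoovv   [S ::= g S g]
vvoogSgoovv => vvooggSggoovv   [S ::= g S g]
vvooggSggoovv => vvooggoSoggoovv   [S ::= o S o]
vvooggoSoggoovv => vvooggogSgoggoovv   [S ::= g S g]
vvooggogSgoggoovv => vvooggogvSvgoggoovv   [S ::= v S v]
vvooggogvSvgoggoovv => vvooggogvvgoggoovv   [S ::= epsilon]

S=>vSv=>vvSvv=>vvoSovv=>vvooSoovv=>vvoogSgoovv=>vvooggSggoovv=>vvooggoSoggoovv=>vvooggogSgoggoovv=>vvooggogvSvgoggoovv=>vvooggogvvgoggoovv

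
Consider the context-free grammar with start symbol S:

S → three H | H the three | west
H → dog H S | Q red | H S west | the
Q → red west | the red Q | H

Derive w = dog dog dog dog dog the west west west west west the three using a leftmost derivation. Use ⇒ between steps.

S ⇒ H the three ⇒ dog H S the three ⇒ dog dog H S S the three ⇒ dog dog dog H S S S the three ⇒ dog dog dog dog H S S S S the three ⇒ dog dog dog dog dog H S S S S S the three ⇒ dog dog dog dog dog the S S S S S the three ⇒ dog dog dog dog dog the west S S S S the three ⇒ dog dog dog dog dog the west west S S S the three ⇒ dog dog dog dog dog the west west west S S the three ⇒ dog dog dog dog dog the west west west west S the three ⇒ dog dog dog dog dog the west west west west west the three

S ⇒ H the three   [S → H the three]
H the three ⇒ dog H S the three   [H → dog H S]
dog H S the three ⇒ dog dog H S S the three   [H → dog H S]
dog dog H S S the three ⇒ dog dog dog H S S S the three   [H → dog H S]
dog dog dog H S S S the three ⇒ dog dog dog dog H S S S S the three   [H → dog H S]
dog dog dog dog H S S S S the three ⇒ dog dog dog dog dog H S S S S S the three   [H → dog H S]
dog dog dog dog dog H S S S S S the three ⇒ dog dog dog dog dog the S S S S S the three   [H → the]
dog dog dog dog dog the S S S S S the three ⇒ dog dog dog dog dog the west S S S S the three   [S → west]
dog dog dog dog dog the west S S S S the three ⇒ dog dog dog dog dog the west west S S S the three   [S → west]
dog dog dog dog dog the west west S S S the three ⇒ dog dog dog dog dog the west west west S S the three   [S → west]
dog dog dog dog dog the west west west S S the three ⇒ dog dog dog dog dog the west west west west S the three   [S → west]
dog dog dog dog dog the west west west west S the three ⇒ dog dog dog dog dog the west west west west west the three   [S → west]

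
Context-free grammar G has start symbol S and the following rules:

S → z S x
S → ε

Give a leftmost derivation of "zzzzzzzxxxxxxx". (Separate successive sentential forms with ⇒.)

S⇒zSx⇒zzSxx⇒zzzSxxx⇒zzzzSxxxx⇒zzzzzSxxxxx⇒zzzzzzSxxxxxx⇒zzzzzzzSxxxxxxx⇒zzzzzzzxxxxxxx

S ⇒ zSx   [S → z S x]
zSx ⇒ zzSxx   [S → z S x]
zzSxx ⇒ zzzSxxx   [S → z S x]
zzzSxxx ⇒ zzzzSxxxx   [S → z S x]
zzzzSxxxx ⇒ zzzzzSxxxxx   [S → z S x]
zzzzzSxxxxx ⇒ zzzzzzSxxxxxx   [S → z S x]
zzzzzzSxxxxxx ⇒ zzzzzzzSxxxxxxx   [S → z S x]
zzzzzzzSxxxxxxx ⇒ zzzzzzzxxxxxxx   [S → ε]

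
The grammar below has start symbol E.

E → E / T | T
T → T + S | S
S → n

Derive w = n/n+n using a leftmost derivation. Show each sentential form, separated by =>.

E => E/T   [E → E / T]
E/T => T/T   [E → T]
T/T => S/T   [T → S]
S/T => n/T   [S → n]
n/T => n/T+S   [T → T + S]
n/T+S => n/S+S   [T → S]
n/S+S => n/n+S   [S → n]
n/n+S => n/n+n   [S → n]

E => E/T => T/T => S/T => n/T => n/T+S => n/S+S => n/n+S => n/n+n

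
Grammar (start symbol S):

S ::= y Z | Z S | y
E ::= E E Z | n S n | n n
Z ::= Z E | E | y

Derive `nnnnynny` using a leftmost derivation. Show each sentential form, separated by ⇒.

S ⇒ ZS ⇒ ZES ⇒ EES ⇒ EEZES ⇒ nnEZES ⇒ nnnnZES ⇒ nnnnyES ⇒ nnnnynnS ⇒ nnnnynny

S ⇒ ZS   [S ::= Z S]
ZS ⇒ ZES   [Z ::= Z E]
ZES ⇒ EES   [Z ::= E]
EES ⇒ EEZES   [E ::= E E Z]
EEZES ⇒ nnEZES   [E ::= n n]
nnEZES ⇒ nnnnZES   [E ::= n n]
nnnnZES ⇒ nnnnyES   [Z ::= y]
nnnnyES ⇒ nnnnynnS   [E ::= n n]
nnnnynnS ⇒ nnnnynny   [S ::= y]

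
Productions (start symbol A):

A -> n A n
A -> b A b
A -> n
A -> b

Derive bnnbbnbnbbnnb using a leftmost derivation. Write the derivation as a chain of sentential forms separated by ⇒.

A⇒bAb⇒bnAnb⇒bnnAnnb⇒bnnbAbnnb⇒bnnbbAbbnnb⇒bnnbbnAnbbnnb⇒bnnbbnbnbbnnb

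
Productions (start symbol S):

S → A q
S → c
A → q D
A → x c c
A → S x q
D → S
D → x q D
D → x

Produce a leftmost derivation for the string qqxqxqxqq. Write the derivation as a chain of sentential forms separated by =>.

S => Aq   [S → A q]
Aq => qDq   [A → q D]
qDq => qSq   [D → S]
qSq => qAqq   [S → A q]
qAqq => qqDqq   [A → q D]
qqDqq => qqxqDqq   [D → x q D]
qqxqDqq => qqxqxqDqq   [D → x q D]
qqxqxqDqq => qqxqxqxqq   [D → x]

S => Aq => qDq => qSq => qAqq => qqDqq => qqxqDqq => qqxqxqDqq => qqxqxqxqq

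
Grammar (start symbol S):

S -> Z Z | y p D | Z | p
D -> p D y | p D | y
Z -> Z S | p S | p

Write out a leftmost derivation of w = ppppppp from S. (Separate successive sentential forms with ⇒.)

S ⇒ Z ⇒ pS ⇒ pZZ ⇒ ppZ ⇒ ppZS ⇒ pppSS ⇒ pppZZS ⇒ ppppZS ⇒ pppppSS ⇒ ppppppS ⇒ ppppppZ ⇒ ppppppp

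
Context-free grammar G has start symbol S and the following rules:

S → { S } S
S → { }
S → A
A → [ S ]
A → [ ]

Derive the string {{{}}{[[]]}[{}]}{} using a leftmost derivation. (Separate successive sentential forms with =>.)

S => {S}S   [S → { S } S]
{S}S => {{S}S}S   [S → { S } S]
{{S}S}S => {{{}}S}S   [S → { }]
{{{}}S}S => {{{}}{S}S}S   [S → { S } S]
{{{}}{S}S}S => {{{}}{A}S}S   [S → A]
{{{}}{A}S}S => {{{}}{[S]}S}S   [A → [ S ]]
{{{}}{[S]}S}S => {{{}}{[A]}S}S   [S → A]
{{{}}{[A]}S}S => {{{}}{[[]]}S}S   [A → [ ]]
{{{}}{[[]]}S}S => {{{}}{[[]]}A}S   [S → A]
{{{}}{[[]]}A}S => {{{}}{[[]]}[S]}S   [A → [ S ]]
{{{}}{[[]]}[S]}S => {{{}}{[[]]}[{}]}S   [S → { }]
{{{}}{[[]]}[{}]}S => {{{}}{[[]]}[{}]}{}   [S → { }]

S => {S}S => {{S}S}S => {{{}}S}S => {{{}}{S}S}S => {{{}}{A}S}S => {{{}}{[S]}S}S => {{{}}{[A]}S}S => {{{}}{[[]]}S}S => {{{}}{[[]]}A}S => {{{}}{[[]]}[S]}S => {{{}}{[[]]}[{}]}S => {{{}}{[[]]}[{}]}{}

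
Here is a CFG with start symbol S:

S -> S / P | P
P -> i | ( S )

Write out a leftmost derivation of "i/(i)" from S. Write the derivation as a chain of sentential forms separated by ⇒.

S ⇒ S/P ⇒ P/P ⇒ i/P ⇒ i/(S) ⇒ i/(P) ⇒ i/(i)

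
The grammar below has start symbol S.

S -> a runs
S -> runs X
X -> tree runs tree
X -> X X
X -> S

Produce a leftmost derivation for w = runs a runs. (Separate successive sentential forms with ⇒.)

S ⇒ runs X   [S -> runs X]
runs X ⇒ runs S   [X -> S]
runs S ⇒ runs a runs   [S -> a runs]

S ⇒ runs X ⇒ runs S ⇒ runs a runs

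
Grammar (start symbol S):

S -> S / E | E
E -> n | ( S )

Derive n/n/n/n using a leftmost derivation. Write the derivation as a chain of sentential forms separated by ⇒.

S⇒S/E⇒S/E/E⇒S/E/E/E⇒E/E/E/E⇒n/E/E/E⇒n/n/E/E⇒n/n/n/E⇒n/n/n/n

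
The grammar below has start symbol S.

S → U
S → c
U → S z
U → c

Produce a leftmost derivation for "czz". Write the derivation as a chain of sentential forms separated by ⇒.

S ⇒ U   [S → U]
U ⇒ Sz   [U → S z]
Sz ⇒ Uz   [S → U]
Uz ⇒ Szz   [U → S z]
Szz ⇒ Uzz   [S → U]
Uzz ⇒ czz   [U → c]

S ⇒ U ⇒ Sz ⇒ Uz ⇒ Szz ⇒ Uzz ⇒ czz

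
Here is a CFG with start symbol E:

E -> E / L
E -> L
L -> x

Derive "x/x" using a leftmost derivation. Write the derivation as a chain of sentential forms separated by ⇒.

E ⇒ E/L ⇒ L/L ⇒ x/L ⇒ x/x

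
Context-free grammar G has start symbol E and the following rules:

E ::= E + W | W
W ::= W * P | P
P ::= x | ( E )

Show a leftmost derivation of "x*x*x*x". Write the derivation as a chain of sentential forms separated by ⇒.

E ⇒ W   [E ::= W]
W ⇒ W*P   [W ::= W * P]
W*P ⇒ W*P*P   [W ::= W * P]
W*P*P ⇒ W*P*P*P   [W ::= W * P]
W*P*P*P ⇒ P*P*P*P   [W ::= P]
P*P*P*P ⇒ x*P*P*P   [P ::= x]
x*P*P*P ⇒ x*x*P*P   [P ::= x]
x*x*P*P ⇒ x*x*x*P   [P ::= x]
x*x*x*P ⇒ x*x*x*x   [P ::= x]

E⇒W⇒W*P⇒W*P*P⇒W*P*P*P⇒P*P*P*P⇒x*P*P*P⇒x*x*P*P⇒x*x*x*P⇒x*x*x*x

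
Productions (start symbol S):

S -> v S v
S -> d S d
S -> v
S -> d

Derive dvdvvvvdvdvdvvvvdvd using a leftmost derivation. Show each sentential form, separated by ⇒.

S ⇒ dSd   [S -> d S d]
dSd ⇒ dvSvd   [S -> v S v]
dvSvd ⇒ dvdSdvd   [S -> d S d]
dvdSdvd ⇒ dvdvSvdvd   [S -> v S v]
dvdvSvdvd ⇒ dvdvvSvvdvd   [S -> v S v]
dvdvvSvvdvd ⇒ dvdvvvSvvvdvd   [S -> v S v]
dvdvvvSvvvdvd ⇒ dvdvvvvSvvvvdvd   [S -> v S v]
dvdvvvvSvvvvdvd ⇒ dvdvvvvdSdvvvvdvd   [S -> d S d]
dvdvvvvdSdvvvvdvd ⇒ dvdvvvvdvSvdvvvvdvd   [S -> v S v]
dvdvvvvdvSvdvvvvdvd ⇒ dvdvvvvdvdvdvvvvdvd   [S -> d]

S⇒dSd⇒dvSvd⇒dvdSdvd⇒dvdvSvdvd⇒dvdvvSvvdvd⇒dvdvvvSvvvdvd⇒dvdvvvvSvvvvdvd⇒dvdvvvvdSdvvvvdvd⇒dvdvvvvdvSvdvvvvdvd⇒dvdvvvvdvdvdvvvvdvd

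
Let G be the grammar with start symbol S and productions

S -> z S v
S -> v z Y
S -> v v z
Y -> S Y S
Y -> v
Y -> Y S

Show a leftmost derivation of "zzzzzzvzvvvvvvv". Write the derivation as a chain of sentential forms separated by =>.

S => zSv   [S -> z S v]
zSv => zzSvv   [S -> z S v]
zzSvv => zzzSvvv   [S -> z S v]
zzzSvvv => zzzzSvvvv   [S -> z S v]
zzzzSvvvv => zzzzzSvvvvv   [S -> z S v]
zzzzzSvvvvv => zzzzzzSvvvvvv   [S -> z S v]
zzzzzzSvvvvvv => zzzzzzvzYvvvvvv   [S -> v z Y]
zzzzzzvzYvvvvvv => zzzzzzvzvvvvvvv   [Y -> v]

S => zSv => zzSvv => zzzSvvv => zzzzSvvvv => zzzzzSvvvvv => zzzzzzSvvvvvv => zzzzzzvzYvvvvvv => zzzzzzvzvvvvvvv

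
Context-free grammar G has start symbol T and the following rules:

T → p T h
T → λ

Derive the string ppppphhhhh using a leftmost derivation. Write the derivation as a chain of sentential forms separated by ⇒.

T ⇒ pTh ⇒ ppThh ⇒ pppThhh ⇒ ppppThhhh ⇒ pppppThhhhh ⇒ ppppphhhhh

T ⇒ pTh   [T → p T h]
pTh ⇒ ppThh   [T → p T h]
ppThh ⇒ pppThhh   [T → p T h]
pppThhh ⇒ ppppThhhh   [T → p T h]
ppppThhhh ⇒ pppppThhhhh   [T → p T h]
pppppThhhhh ⇒ ppppphhhhh   [T → λ]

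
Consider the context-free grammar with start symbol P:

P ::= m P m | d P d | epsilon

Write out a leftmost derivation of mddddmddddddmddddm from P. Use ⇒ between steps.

P ⇒ mPm   [P ::= m P m]
mPm ⇒ mdPdm   [P ::= d P d]
mdPdm ⇒ mddPddm   [P ::= d P d]
mddPddm ⇒ mdddPdddm   [P ::= d P d]
mdddPdddm ⇒ mddddPddddm   [P ::= d P d]
mddddPddddm ⇒ mddddmPmddddm   [P ::= m P m]
mddddmPmddddm ⇒ mddddmdPdmddddm   [P ::= d P d]
mddddmdPdmddddm ⇒ mddddmddPddmddddm   [P ::= d P d]
mddddmddPddmddddm ⇒ mddddmdddPdddmddddm   [P ::= d P d]
mddddmdddPdddmddddm ⇒ mddddmddddddmddddm   [P ::= epsilon]

P⇒mPm⇒mdPdm⇒mddPddm⇒mdddPdddm⇒mddddPddddm⇒mddddmPmddddm⇒mddddmdPdmddddm⇒mddddmddPddmddddm⇒mddddmdddPdddmddddm⇒mddddmddddddmddddm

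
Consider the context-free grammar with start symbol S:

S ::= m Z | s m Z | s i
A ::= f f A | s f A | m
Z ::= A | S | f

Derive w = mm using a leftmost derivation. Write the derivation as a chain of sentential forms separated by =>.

S => mZ => mA => mm

S => mZ   [S ::= m Z]
mZ => mA   [Z ::= A]
mA => mm   [A ::= m]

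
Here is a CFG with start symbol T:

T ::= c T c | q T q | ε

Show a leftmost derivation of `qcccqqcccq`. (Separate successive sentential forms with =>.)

T=>qTq=>qcTcq=>qccTccq=>qcccTcccq=>qcccqTqcccq=>qcccqqcccq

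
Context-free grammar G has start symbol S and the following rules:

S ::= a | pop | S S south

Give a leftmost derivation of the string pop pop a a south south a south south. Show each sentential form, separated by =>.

S => S S south => pop S south => pop S S south south => pop S S south S south south => pop pop S south S south south => pop pop S S south south S south south => pop pop a S south south S south south => pop pop a a south south S south south => pop pop a a south south a south south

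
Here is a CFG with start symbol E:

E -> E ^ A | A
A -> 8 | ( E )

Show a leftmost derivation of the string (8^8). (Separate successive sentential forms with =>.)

E => A => (E) => (E^A) => (A^A) => (8^A) => (8^8)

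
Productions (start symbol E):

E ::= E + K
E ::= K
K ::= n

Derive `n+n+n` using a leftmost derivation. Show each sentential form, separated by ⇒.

E ⇒ E+K ⇒ E+K+K ⇒ K+K+K ⇒ n+K+K ⇒ n+n+K ⇒ n+n+n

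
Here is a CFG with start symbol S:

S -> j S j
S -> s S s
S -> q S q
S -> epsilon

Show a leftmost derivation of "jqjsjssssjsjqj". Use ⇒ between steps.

S⇒jSj⇒jqSqj⇒jqjSjqj⇒jqjsSsjqj⇒jqjsjSjsjqj⇒jqjsjsSsjsjqj⇒jqjsjssSssjsjqj⇒jqjsjssssjsjqj

S ⇒ jSj   [S -> j S j]
jSj ⇒ jqSqj   [S -> q S q]
jqSqj ⇒ jqjSjqj   [S -> j S j]
jqjSjqj ⇒ jqjsSsjqj   [S -> s S s]
jqjsSsjqj ⇒ jqjsjSjsjqj   [S -> j S j]
jqjsjSjsjqj ⇒ jqjsjsSsjsjqj   [S -> s S s]
jqjsjsSsjsjqj ⇒ jqjsjssSssjsjqj   [S -> s S s]
jqjsjssSssjsjqj ⇒ jqjsjssssjsjqj   [S -> epsilon]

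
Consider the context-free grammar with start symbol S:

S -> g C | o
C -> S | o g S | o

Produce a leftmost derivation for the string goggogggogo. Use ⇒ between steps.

S ⇒ gC   [S -> g C]
gC ⇒ gogS   [C -> o g S]
gogS ⇒ goggC   [S -> g C]
goggC ⇒ goggogS   [C -> o g S]
goggogS ⇒ goggoggC   [S -> g C]
goggoggC ⇒ goggoggS   [C -> S]
goggoggS ⇒ goggogggC   [S -> g C]
goggogggC ⇒ goggogggogS   [C -> o g S]
goggogggogS ⇒ goggogggogo   [S -> o]

S ⇒ gC ⇒ gogS ⇒ goggC ⇒ goggogS ⇒ goggoggC ⇒ goggoggS ⇒ goggogggC ⇒ goggogggogS ⇒ goggogggogo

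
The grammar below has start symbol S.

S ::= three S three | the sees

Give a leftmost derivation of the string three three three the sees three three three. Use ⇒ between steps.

S ⇒ three S three ⇒ three three S three three ⇒ three three three S three three three ⇒ three three three the sees three three three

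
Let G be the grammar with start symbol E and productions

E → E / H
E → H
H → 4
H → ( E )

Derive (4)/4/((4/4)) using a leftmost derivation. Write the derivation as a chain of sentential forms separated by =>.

E => E/H   [E → E / H]
E/H => E/H/H   [E → E / H]
E/H/H => H/H/H   [E → H]
H/H/H => (E)/H/H   [H → ( E )]
(E)/H/H => (H)/H/H   [E → H]
(H)/H/H => (4)/H/H   [H → 4]
(4)/H/H => (4)/4/H   [H → 4]
(4)/4/H => (4)/4/(E)   [H → ( E )]
(4)/4/(E) => (4)/4/(H)   [E → H]
(4)/4/(H) => (4)/4/((E))   [H → ( E )]
(4)/4/((E)) => (4)/4/((E/H))   [E → E / H]
(4)/4/((E/H)) => (4)/4/((H/H))   [E → H]
(4)/4/((H/H)) => (4)/4/((4/H))   [H → 4]
(4)/4/((4/H)) => (4)/4/((4/4))   [H → 4]

E=>E/H=>E/H/H=>H/H/H=>(E)/H/H=>(H)/H/H=>(4)/H/H=>(4)/4/H=>(4)/4/(E)=>(4)/4/(H)=>(4)/4/((E))=>(4)/4/((E/H))=>(4)/4/((H/H))=>(4)/4/((4/H))=>(4)/4/((4/4))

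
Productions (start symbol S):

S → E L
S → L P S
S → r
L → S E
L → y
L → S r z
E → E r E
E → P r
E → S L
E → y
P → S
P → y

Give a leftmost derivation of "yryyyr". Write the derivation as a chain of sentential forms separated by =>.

S => LPS   [S → L P S]
LPS => SEPS   [L → S E]
SEPS => ELEPS   [S → E L]
ELEPS => PrLEPS   [E → P r]
PrLEPS => yrLEPS   [P → y]
yrLEPS => yryEPS   [L → y]
yryEPS => yryyPS   [E → y]
yryyPS => yryyyS   [P → y]
yryyyS => yryyyr   [S → r]

S=>LPS=>SEPS=>ELEPS=>PrLEPS=>yrLEPS=>yryEPS=>yryyPS=>yryyyS=>yryyyr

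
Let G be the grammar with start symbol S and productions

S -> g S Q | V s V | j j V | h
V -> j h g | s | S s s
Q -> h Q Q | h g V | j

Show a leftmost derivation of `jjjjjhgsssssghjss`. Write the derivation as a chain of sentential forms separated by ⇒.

S ⇒ VsV ⇒ SsssV ⇒ jjVsssV ⇒ jjSsssssV ⇒ jjjjVsssssV ⇒ jjjjjhgsssssV ⇒ jjjjjhgsssssSss ⇒ jjjjjhgsssssgSQss ⇒ jjjjjhgsssssghQss ⇒ jjjjjhgsssssghjss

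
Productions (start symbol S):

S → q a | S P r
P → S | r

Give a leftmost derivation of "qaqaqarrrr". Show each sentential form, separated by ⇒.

S ⇒ SPr   [S → S P r]
SPr ⇒ qaPr   [S → q a]
qaPr ⇒ qaSr   [P → S]
qaSr ⇒ qaSPrr   [S → S P r]
qaSPrr ⇒ qaSPrPrr   [S → S P r]
qaSPrPrr ⇒ qaqaPrPrr   [S → q a]
qaqaPrPrr ⇒ qaqaSrPrr   [P → S]
qaqaSrPrr ⇒ qaqaqarPrr   [S → q a]
qaqaqarPrr ⇒ qaqaqarrrr   [P → r]

S ⇒ SPr ⇒ qaPr ⇒ qaSr ⇒ qaSPrr ⇒ qaSPrPrr ⇒ qaqaPrPrr ⇒ qaqaSrPrr ⇒ qaqaqarPrr ⇒ qaqaqarrrr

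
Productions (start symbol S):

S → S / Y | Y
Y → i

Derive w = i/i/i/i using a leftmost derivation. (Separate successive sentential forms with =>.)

S => S/Y => S/Y/Y => S/Y/Y/Y => Y/Y/Y/Y => i/Y/Y/Y => i/i/Y/Y => i/i/i/Y => i/i/i/i

S => S/Y   [S → S / Y]
S/Y => S/Y/Y   [S → S / Y]
S/Y/Y => S/Y/Y/Y   [S → S / Y]
S/Y/Y/Y => Y/Y/Y/Y   [S → Y]
Y/Y/Y/Y => i/Y/Y/Y   [Y → i]
i/Y/Y/Y => i/i/Y/Y   [Y → i]
i/i/Y/Y => i/i/i/Y   [Y → i]
i/i/i/Y => i/i/i/i   [Y → i]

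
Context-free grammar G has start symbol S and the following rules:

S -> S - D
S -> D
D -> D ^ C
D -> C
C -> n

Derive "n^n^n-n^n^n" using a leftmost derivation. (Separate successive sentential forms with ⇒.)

S ⇒ S-D   [S -> S - D]
S-D ⇒ D-D   [S -> D]
D-D ⇒ D^C-D   [D -> D ^ C]
D^C-D ⇒ D^C^C-D   [D -> D ^ C]
D^C^C-D ⇒ C^C^C-D   [D -> C]
C^C^C-D ⇒ n^C^C-D   [C -> n]
n^C^C-D ⇒ n^n^C-D   [C -> n]
n^n^C-D ⇒ n^n^n-D   [C -> n]
n^n^n-D ⇒ n^n^n-D^C   [D -> D ^ C]
n^n^n-D^C ⇒ n^n^n-D^C^C   [D -> D ^ C]
n^n^n-D^C^C ⇒ n^n^n-C^C^C   [D -> C]
n^n^n-C^C^C ⇒ n^n^n-n^C^C   [C -> n]
n^n^n-n^C^C ⇒ n^n^n-n^n^C   [C -> n]
n^n^n-n^n^C ⇒ n^n^n-n^n^n   [C -> n]

S ⇒ S-D ⇒ D-D ⇒ D^C-D ⇒ D^C^C-D ⇒ C^C^C-D ⇒ n^C^C-D ⇒ n^n^C-D ⇒ n^n^n-D ⇒ n^n^n-D^C ⇒ n^n^n-D^C^C ⇒ n^n^n-C^C^C ⇒ n^n^n-n^C^C ⇒ n^n^n-n^n^C ⇒ n^n^n-n^n^n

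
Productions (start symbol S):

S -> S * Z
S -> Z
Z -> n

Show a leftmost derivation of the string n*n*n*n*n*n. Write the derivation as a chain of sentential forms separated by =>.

S => S*Z => S*Z*Z => S*Z*Z*Z => S*Z*Z*Z*Z => S*Z*Z*Z*Z*Z => Z*Z*Z*Z*Z*Z => n*Z*Z*Z*Z*Z => n*n*Z*Z*Z*Z => n*n*n*Z*Z*Z => n*n*n*n*Z*Z => n*n*n*n*n*Z => n*n*n*n*n*n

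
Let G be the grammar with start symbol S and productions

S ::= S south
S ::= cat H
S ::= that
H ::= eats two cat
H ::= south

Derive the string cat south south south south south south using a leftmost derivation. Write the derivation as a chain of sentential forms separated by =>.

S => S south => S south south => S south south south => S south south south south => S south south south south south => cat H south south south south south => cat south south south south south south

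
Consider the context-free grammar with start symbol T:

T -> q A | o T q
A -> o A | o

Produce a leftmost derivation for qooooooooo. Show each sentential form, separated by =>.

T=>qA=>qoA=>qooA=>qoooA=>qooooA=>qoooooA=>qooooooA=>qoooooooA=>qooooooooA=>qooooooooo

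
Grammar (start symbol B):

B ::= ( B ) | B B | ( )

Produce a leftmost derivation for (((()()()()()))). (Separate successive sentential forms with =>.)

B=>(B)=>((B))=>(((B)))=>(((BB)))=>(((BBB)))=>(((BBBB)))=>(((BBBBB)))=>(((()BBBB)))=>(((()()BBB)))=>(((()()()BB)))=>(((()()()()B)))=>(((()()()()())))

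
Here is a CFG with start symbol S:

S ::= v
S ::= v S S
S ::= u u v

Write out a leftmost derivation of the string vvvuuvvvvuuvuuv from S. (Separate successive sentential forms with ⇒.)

S⇒vSS⇒vvSSS⇒vvvSSSS⇒vvvuuvSSS⇒vvvuuvvSS⇒vvvuuvvvSSS⇒vvvuuvvvvSS⇒vvvuuvvvvuuvS⇒vvvuuvvvvuuvuuv

S ⇒ vSS   [S ::= v S S]
vSS ⇒ vvSSS   [S ::= v S S]
vvSSS ⇒ vvvSSSS   [S ::= v S S]
vvvSSSS ⇒ vvvuuvSSS   [S ::= u u v]
vvvuuvSSS ⇒ vvvuuvvSS   [S ::= v]
vvvuuvvSS ⇒ vvvuuvvvSSS   [S ::= v S S]
vvvuuvvvSSS ⇒ vvvuuvvvvSS   [S ::= v]
vvvuuvvvvSS ⇒ vvvuuvvvvuuvS   [S ::= u u v]
vvvuuvvvvuuvS ⇒ vvvuuvvvvuuvuuv   [S ::= u u v]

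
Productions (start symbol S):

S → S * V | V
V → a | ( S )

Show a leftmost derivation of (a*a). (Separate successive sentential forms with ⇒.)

S⇒V⇒(S)⇒(S*V)⇒(V*V)⇒(a*V)⇒(a*a)

S ⇒ V   [S → V]
V ⇒ (S)   [V → ( S )]
(S) ⇒ (S*V)   [S → S * V]
(S*V) ⇒ (V*V)   [S → V]
(V*V) ⇒ (a*V)   [V → a]
(a*V) ⇒ (a*a)   [V → a]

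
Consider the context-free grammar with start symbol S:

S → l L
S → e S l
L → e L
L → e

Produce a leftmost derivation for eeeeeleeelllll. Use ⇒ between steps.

S ⇒ eSl ⇒ eeSll ⇒ eeeSlll ⇒ eeeeSllll ⇒ eeeeeSlllll ⇒ eeeeelLlllll ⇒ eeeeeleLlllll ⇒ eeeeeleeLlllll ⇒ eeeeeleeelllll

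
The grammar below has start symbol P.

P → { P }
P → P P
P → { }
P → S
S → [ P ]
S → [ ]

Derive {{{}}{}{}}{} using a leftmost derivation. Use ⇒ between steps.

P⇒PP⇒{P}P⇒{PP}P⇒{PPP}P⇒{{P}PP}P⇒{{{}}PP}P⇒{{{}}{}P}P⇒{{{}}{}{}}P⇒{{{}}{}{}}{}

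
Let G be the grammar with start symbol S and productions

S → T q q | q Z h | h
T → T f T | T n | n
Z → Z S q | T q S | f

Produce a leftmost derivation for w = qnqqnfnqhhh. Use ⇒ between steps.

S ⇒ qZh   [S → q Z h]
qZh ⇒ qTqSh   [Z → T q S]
qTqSh ⇒ qnqSh   [T → n]
qnqSh ⇒ qnqqZhh   [S → q Z h]
qnqqZhh ⇒ qnqqTqShh   [Z → T q S]
qnqqTqShh ⇒ qnqqTfTqShh   [T → T f T]
qnqqTfTqShh ⇒ qnqqnfTqShh   [T → n]
qnqqnfTqShh ⇒ qnqqnfnqShh   [T → n]
qnqqnfnqShh ⇒ qnqqnfnqhhh   [S → h]

S⇒qZh⇒qTqSh⇒qnqSh⇒qnqqZhh⇒qnqqTqShh⇒qnqqTfTqShh⇒qnqqnfTqShh⇒qnqqnfnqShh⇒qnqqnfnqhhh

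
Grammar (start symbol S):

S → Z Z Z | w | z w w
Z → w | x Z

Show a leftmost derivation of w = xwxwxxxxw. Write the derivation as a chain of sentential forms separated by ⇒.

S ⇒ ZZZ ⇒ xZZZ ⇒ xwZZ ⇒ xwxZZ ⇒ xwxwZ ⇒ xwxwxZ ⇒ xwxwxxZ ⇒ xwxwxxxZ ⇒ xwxwxxxxZ ⇒ xwxwxxxxw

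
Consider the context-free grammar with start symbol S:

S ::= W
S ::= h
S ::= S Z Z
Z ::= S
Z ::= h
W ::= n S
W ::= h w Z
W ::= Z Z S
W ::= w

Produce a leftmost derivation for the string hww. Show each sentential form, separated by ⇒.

S ⇒ W ⇒ hwZ ⇒ hwS ⇒ hwW ⇒ hww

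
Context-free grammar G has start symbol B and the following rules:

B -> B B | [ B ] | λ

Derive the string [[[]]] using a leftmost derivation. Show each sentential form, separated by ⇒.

B ⇒ [B] ⇒ [BB] ⇒ [[B]B] ⇒ [[BB]B] ⇒ [[BBB]B] ⇒ [[[B]BB]B] ⇒ [[[]BB]B] ⇒ [[[]B]B] ⇒ [[[]]B] ⇒ [[[]]]

B ⇒ [B]   [B -> [ B ]]
[B] ⇒ [BB]   [B -> B B]
[BB] ⇒ [[B]B]   [B -> [ B ]]
[[B]B] ⇒ [[BB]B]   [B -> B B]
[[BB]B] ⇒ [[BBB]B]   [B -> B B]
[[BBB]B] ⇒ [[[B]BB]B]   [B -> [ B ]]
[[[B]BB]B] ⇒ [[[]BB]B]   [B -> λ]
[[[]BB]B] ⇒ [[[]B]B]   [B -> λ]
[[[]B]B] ⇒ [[[]]B]   [B -> λ]
[[[]]B] ⇒ [[[]]]   [B -> λ]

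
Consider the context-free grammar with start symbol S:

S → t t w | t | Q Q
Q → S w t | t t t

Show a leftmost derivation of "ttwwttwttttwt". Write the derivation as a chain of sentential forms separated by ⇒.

S ⇒ QQ   [S → Q Q]
QQ ⇒ SwtQ   [Q → S w t]
SwtQ ⇒ ttwwtQ   [S → t t w]
ttwwtQ ⇒ ttwwtSwt   [Q → S w t]
ttwwtSwt ⇒ ttwwtQQwt   [S → Q Q]
ttwwtQQwt ⇒ ttwwtSwtQwt   [Q → S w t]
ttwwtSwtQwt ⇒ ttwwttwtQwt   [S → t]
ttwwttwtQwt ⇒ ttwwttwttttwt   [Q → t t t]

S⇒QQ⇒SwtQ⇒ttwwtQ⇒ttwwtSwt⇒ttwwtQQwt⇒ttwwtSwtQwt⇒ttwwttwtQwt⇒ttwwttwttttwt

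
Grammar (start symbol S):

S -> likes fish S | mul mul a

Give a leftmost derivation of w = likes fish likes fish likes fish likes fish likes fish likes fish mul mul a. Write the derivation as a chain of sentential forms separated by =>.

S => likes fish S => likes fish likes fish S => likes fish likes fish likes fish S => likes fish likes fish likes fish likes fish S => likes fish likes fish likes fish likes fish likes fish S => likes fish likes fish likes fish likes fish likes fish likes fish S => likes fish likes fish likes fish likes fish likes fish likes fish mul mul a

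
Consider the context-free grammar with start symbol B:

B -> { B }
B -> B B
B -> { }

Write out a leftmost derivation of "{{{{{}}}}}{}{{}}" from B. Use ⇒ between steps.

B ⇒ BB ⇒ BBB ⇒ {B}BB ⇒ {{B}}BB ⇒ {{{B}}}BB ⇒ {{{{B}}}}BB ⇒ {{{{{}}}}}BB ⇒ {{{{{}}}}}{}B ⇒ {{{{{}}}}}{}{B} ⇒ {{{{{}}}}}{}{{}}

B ⇒ BB   [B -> B B]
BB ⇒ BBB   [B -> B B]
BBB ⇒ {B}BB   [B -> { B }]
{B}BB ⇒ {{B}}BB   [B -> { B }]
{{B}}BB ⇒ {{{B}}}BB   [B -> { B }]
{{{B}}}BB ⇒ {{{{B}}}}BB   [B -> { B }]
{{{{B}}}}BB ⇒ {{{{{}}}}}BB   [B -> { }]
{{{{{}}}}}BB ⇒ {{{{{}}}}}{}B   [B -> { }]
{{{{{}}}}}{}B ⇒ {{{{{}}}}}{}{B}   [B -> { B }]
{{{{{}}}}}{}{B} ⇒ {{{{{}}}}}{}{{}}   [B -> { }]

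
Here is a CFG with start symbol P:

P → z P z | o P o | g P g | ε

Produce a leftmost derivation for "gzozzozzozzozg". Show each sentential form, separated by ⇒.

P ⇒ gPg ⇒ gzPzg ⇒ gzoPozg ⇒ gzozPzozg ⇒ gzozzPzzozg ⇒ gzozzoPozzozg ⇒ gzozzozPzozzozg ⇒ gzozzozzozzozg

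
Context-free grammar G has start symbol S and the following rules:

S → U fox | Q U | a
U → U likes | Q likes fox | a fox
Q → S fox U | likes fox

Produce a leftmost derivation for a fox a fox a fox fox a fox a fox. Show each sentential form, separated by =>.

S => Q U   [S → Q U]
Q U => S fox U U   [Q → S fox U]
S fox U U => Q U fox U U   [S → Q U]
Q U fox U U => S fox U U fox U U   [Q → S fox U]
S fox U U fox U U => a fox U U fox U U   [S → a]
a fox U U fox U U => a fox a fox U fox U U   [U → a fox]
a fox a fox U fox U U => a fox a fox a fox fox U U   [U → a fox]
a fox a fox a fox fox U U => a fox a fox a fox fox a fox U   [U → a fox]
a fox a fox a fox fox a fox U => a fox a fox a fox fox a fox a fox   [U → a fox]

S => Q U => S fox U U => Q U fox U U => S fox U U fox U U => a fox U U fox U U => a fox a fox U fox U U => a fox a fox a fox fox U U => a fox a fox a fox fox a fox U => a fox a fox a fox fox a fox a fox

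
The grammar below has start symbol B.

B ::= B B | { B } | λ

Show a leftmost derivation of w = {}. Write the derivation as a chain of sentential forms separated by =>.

B=>BB=>BBB=>BBBB=>BBBBB=>BBBBBB=>{B}BBBBB=>{}BBBBB=>{}BBBB=>{}BBB=>{}BB=>{}B=>{}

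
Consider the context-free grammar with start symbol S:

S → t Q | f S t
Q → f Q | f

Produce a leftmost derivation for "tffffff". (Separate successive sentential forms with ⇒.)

S⇒tQ⇒tfQ⇒tffQ⇒tfffQ⇒tffffQ⇒tfffffQ⇒tffffff

S ⇒ tQ   [S → t Q]
tQ ⇒ tfQ   [Q → f Q]
tfQ ⇒ tffQ   [Q → f Q]
tffQ ⇒ tfffQ   [Q → f Q]
tfffQ ⇒ tffffQ   [Q → f Q]
tffffQ ⇒ tfffffQ   [Q → f Q]
tfffffQ ⇒ tffffff   [Q → f]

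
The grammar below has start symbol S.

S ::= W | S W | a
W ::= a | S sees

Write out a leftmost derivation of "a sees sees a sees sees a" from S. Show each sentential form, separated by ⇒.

S ⇒ S W ⇒ W W ⇒ S sees W ⇒ S W sees W ⇒ W W sees W ⇒ S sees W sees W ⇒ W sees W sees W ⇒ S sees sees W sees W ⇒ a sees sees W sees W ⇒ a sees sees S sees sees W ⇒ a sees sees W sees sees W ⇒ a sees sees a sees sees W ⇒ a sees sees a sees sees a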